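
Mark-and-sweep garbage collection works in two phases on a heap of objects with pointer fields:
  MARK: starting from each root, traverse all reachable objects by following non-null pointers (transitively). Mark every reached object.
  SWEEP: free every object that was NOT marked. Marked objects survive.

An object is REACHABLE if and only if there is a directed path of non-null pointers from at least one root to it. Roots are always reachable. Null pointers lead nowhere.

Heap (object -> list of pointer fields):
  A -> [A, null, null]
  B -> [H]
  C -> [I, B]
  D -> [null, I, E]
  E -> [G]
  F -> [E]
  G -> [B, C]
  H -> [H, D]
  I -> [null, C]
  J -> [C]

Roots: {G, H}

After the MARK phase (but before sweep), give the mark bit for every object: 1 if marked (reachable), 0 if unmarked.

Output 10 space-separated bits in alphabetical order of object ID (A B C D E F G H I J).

Answer: 0 1 1 1 1 0 1 1 1 0

Derivation:
Roots: G H
Mark G: refs=B C, marked=G
Mark H: refs=H D, marked=G H
Mark B: refs=H, marked=B G H
Mark C: refs=I B, marked=B C G H
Mark D: refs=null I E, marked=B C D G H
Mark I: refs=null C, marked=B C D G H I
Mark E: refs=G, marked=B C D E G H I
Unmarked (collected): A F J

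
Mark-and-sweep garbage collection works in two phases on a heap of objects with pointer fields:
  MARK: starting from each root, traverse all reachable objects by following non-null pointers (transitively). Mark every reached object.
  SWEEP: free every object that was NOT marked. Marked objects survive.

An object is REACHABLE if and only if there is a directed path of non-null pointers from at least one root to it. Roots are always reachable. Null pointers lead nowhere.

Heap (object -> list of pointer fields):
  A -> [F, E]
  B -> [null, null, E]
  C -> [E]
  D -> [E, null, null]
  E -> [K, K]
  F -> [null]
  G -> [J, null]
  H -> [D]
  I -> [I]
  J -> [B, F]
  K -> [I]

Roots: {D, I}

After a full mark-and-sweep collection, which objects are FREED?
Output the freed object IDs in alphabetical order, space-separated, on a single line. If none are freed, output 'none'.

Roots: D I
Mark D: refs=E null null, marked=D
Mark I: refs=I, marked=D I
Mark E: refs=K K, marked=D E I
Mark K: refs=I, marked=D E I K
Unmarked (collected): A B C F G H J

Answer: A B C F G H J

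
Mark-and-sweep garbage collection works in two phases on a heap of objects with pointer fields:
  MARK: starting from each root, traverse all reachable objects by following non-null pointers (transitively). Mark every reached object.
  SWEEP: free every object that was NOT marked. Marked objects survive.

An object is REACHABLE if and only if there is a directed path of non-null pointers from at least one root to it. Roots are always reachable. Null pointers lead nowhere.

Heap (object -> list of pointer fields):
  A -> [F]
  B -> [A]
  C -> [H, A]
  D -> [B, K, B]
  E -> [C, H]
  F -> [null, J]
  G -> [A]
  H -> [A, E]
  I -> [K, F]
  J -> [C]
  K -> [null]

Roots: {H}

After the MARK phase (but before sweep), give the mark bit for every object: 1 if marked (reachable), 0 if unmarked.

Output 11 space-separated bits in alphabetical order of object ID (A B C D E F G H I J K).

Roots: H
Mark H: refs=A E, marked=H
Mark A: refs=F, marked=A H
Mark E: refs=C H, marked=A E H
Mark F: refs=null J, marked=A E F H
Mark C: refs=H A, marked=A C E F H
Mark J: refs=C, marked=A C E F H J
Unmarked (collected): B D G I K

Answer: 1 0 1 0 1 1 0 1 0 1 0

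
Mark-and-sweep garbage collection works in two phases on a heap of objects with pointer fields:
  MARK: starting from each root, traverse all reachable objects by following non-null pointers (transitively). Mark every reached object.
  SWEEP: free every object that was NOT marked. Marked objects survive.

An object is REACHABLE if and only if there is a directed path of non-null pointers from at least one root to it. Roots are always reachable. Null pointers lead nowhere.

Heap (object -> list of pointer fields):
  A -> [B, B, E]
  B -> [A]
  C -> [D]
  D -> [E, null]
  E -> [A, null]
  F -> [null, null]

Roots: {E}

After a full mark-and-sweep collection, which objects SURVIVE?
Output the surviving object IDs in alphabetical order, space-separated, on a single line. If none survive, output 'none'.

Roots: E
Mark E: refs=A null, marked=E
Mark A: refs=B B E, marked=A E
Mark B: refs=A, marked=A B E
Unmarked (collected): C D F

Answer: A B E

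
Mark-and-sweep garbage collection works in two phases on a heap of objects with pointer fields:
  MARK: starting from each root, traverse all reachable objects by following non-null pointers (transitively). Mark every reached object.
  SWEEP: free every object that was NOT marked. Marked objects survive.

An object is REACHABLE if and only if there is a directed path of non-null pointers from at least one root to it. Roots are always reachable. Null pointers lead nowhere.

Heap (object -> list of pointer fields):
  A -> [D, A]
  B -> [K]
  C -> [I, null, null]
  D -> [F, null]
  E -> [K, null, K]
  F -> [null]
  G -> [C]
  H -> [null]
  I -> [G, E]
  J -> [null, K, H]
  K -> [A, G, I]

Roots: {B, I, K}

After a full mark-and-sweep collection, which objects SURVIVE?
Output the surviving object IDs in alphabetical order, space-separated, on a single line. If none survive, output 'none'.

Roots: B I K
Mark B: refs=K, marked=B
Mark I: refs=G E, marked=B I
Mark K: refs=A G I, marked=B I K
Mark G: refs=C, marked=B G I K
Mark E: refs=K null K, marked=B E G I K
Mark A: refs=D A, marked=A B E G I K
Mark C: refs=I null null, marked=A B C E G I K
Mark D: refs=F null, marked=A B C D E G I K
Mark F: refs=null, marked=A B C D E F G I K
Unmarked (collected): H J

Answer: A B C D E F G I K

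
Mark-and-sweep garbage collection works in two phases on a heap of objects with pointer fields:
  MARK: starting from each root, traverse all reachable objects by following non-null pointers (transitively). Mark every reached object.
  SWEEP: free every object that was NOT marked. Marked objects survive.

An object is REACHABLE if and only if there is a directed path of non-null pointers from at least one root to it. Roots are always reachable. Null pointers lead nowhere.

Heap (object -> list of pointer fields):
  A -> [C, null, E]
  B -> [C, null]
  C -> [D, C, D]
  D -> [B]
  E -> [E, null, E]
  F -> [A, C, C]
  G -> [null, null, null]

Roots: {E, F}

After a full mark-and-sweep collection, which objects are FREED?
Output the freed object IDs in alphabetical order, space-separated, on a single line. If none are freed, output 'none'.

Roots: E F
Mark E: refs=E null E, marked=E
Mark F: refs=A C C, marked=E F
Mark A: refs=C null E, marked=A E F
Mark C: refs=D C D, marked=A C E F
Mark D: refs=B, marked=A C D E F
Mark B: refs=C null, marked=A B C D E F
Unmarked (collected): G

Answer: G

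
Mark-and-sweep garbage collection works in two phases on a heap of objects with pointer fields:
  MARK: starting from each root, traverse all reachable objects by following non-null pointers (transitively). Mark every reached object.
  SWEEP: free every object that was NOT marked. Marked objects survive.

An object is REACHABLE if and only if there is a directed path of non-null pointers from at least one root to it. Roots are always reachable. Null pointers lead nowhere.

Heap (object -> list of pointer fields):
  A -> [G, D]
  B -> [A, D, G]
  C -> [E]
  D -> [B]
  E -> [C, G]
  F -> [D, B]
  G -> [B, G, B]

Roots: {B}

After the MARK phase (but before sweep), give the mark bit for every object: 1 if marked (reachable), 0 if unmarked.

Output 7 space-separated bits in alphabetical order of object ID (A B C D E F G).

Answer: 1 1 0 1 0 0 1

Derivation:
Roots: B
Mark B: refs=A D G, marked=B
Mark A: refs=G D, marked=A B
Mark D: refs=B, marked=A B D
Mark G: refs=B G B, marked=A B D G
Unmarked (collected): C E F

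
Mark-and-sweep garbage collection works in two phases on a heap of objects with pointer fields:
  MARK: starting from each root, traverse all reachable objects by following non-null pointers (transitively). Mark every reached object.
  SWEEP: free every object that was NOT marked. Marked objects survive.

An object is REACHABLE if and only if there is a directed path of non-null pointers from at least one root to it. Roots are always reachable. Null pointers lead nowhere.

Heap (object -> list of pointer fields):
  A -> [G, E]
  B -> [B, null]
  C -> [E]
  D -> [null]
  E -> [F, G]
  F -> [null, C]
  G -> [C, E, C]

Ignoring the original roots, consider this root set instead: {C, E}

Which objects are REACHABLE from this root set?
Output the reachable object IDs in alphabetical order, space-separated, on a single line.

Roots: C E
Mark C: refs=E, marked=C
Mark E: refs=F G, marked=C E
Mark F: refs=null C, marked=C E F
Mark G: refs=C E C, marked=C E F G
Unmarked (collected): A B D

Answer: C E F G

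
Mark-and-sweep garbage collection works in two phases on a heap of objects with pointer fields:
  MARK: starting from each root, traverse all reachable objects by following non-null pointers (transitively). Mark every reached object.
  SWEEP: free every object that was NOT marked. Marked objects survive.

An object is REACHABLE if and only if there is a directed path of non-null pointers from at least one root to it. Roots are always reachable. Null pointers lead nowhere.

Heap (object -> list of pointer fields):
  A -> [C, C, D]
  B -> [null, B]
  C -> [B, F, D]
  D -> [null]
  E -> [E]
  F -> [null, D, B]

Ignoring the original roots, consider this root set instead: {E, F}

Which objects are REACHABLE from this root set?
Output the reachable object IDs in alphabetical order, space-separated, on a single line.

Answer: B D E F

Derivation:
Roots: E F
Mark E: refs=E, marked=E
Mark F: refs=null D B, marked=E F
Mark D: refs=null, marked=D E F
Mark B: refs=null B, marked=B D E F
Unmarked (collected): A C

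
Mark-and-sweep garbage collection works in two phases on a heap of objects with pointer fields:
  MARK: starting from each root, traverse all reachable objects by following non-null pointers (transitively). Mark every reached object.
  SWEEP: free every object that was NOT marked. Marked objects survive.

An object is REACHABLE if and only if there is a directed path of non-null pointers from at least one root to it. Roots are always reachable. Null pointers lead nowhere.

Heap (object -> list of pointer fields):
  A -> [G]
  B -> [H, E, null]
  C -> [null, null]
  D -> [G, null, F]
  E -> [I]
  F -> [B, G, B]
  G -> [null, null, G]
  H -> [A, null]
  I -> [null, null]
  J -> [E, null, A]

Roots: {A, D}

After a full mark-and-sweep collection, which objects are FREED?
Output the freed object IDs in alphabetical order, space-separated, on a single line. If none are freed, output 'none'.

Answer: C J

Derivation:
Roots: A D
Mark A: refs=G, marked=A
Mark D: refs=G null F, marked=A D
Mark G: refs=null null G, marked=A D G
Mark F: refs=B G B, marked=A D F G
Mark B: refs=H E null, marked=A B D F G
Mark H: refs=A null, marked=A B D F G H
Mark E: refs=I, marked=A B D E F G H
Mark I: refs=null null, marked=A B D E F G H I
Unmarked (collected): C J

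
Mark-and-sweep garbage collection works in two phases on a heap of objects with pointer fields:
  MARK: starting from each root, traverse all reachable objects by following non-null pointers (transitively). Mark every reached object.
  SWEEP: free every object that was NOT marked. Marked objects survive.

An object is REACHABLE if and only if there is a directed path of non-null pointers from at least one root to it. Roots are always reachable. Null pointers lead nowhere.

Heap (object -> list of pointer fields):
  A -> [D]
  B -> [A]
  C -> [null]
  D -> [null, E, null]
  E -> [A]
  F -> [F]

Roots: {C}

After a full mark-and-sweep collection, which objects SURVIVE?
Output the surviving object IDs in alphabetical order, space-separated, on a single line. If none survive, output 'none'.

Roots: C
Mark C: refs=null, marked=C
Unmarked (collected): A B D E F

Answer: C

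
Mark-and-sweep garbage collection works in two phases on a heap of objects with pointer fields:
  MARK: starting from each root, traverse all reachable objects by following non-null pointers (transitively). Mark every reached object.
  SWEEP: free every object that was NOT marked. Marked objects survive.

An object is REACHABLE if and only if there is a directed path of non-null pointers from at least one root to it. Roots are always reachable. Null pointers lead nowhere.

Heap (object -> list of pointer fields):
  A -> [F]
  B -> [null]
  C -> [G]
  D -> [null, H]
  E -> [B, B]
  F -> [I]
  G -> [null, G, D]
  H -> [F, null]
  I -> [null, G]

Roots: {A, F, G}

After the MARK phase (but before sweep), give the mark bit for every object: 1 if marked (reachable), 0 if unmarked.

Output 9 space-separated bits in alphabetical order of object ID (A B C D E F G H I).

Answer: 1 0 0 1 0 1 1 1 1

Derivation:
Roots: A F G
Mark A: refs=F, marked=A
Mark F: refs=I, marked=A F
Mark G: refs=null G D, marked=A F G
Mark I: refs=null G, marked=A F G I
Mark D: refs=null H, marked=A D F G I
Mark H: refs=F null, marked=A D F G H I
Unmarked (collected): B C E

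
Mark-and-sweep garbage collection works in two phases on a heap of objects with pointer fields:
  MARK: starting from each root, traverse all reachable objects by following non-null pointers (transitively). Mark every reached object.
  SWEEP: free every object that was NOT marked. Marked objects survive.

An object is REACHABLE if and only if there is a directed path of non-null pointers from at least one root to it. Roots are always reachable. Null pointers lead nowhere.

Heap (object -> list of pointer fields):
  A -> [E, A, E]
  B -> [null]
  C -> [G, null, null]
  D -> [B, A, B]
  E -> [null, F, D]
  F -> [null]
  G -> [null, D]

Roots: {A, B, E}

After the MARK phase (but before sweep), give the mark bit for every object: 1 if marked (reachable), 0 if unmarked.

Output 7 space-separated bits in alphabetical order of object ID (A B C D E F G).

Answer: 1 1 0 1 1 1 0

Derivation:
Roots: A B E
Mark A: refs=E A E, marked=A
Mark B: refs=null, marked=A B
Mark E: refs=null F D, marked=A B E
Mark F: refs=null, marked=A B E F
Mark D: refs=B A B, marked=A B D E F
Unmarked (collected): C G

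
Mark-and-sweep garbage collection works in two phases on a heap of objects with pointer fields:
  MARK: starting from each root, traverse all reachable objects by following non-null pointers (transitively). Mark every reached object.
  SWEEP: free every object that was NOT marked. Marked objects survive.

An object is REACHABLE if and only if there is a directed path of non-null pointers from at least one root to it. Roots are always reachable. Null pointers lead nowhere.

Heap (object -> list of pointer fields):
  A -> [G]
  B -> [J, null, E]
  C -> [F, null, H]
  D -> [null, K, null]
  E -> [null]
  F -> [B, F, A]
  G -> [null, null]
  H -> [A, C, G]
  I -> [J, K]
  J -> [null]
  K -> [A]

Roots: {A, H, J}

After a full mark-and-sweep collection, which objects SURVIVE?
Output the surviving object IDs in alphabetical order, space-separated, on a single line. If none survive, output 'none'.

Answer: A B C E F G H J

Derivation:
Roots: A H J
Mark A: refs=G, marked=A
Mark H: refs=A C G, marked=A H
Mark J: refs=null, marked=A H J
Mark G: refs=null null, marked=A G H J
Mark C: refs=F null H, marked=A C G H J
Mark F: refs=B F A, marked=A C F G H J
Mark B: refs=J null E, marked=A B C F G H J
Mark E: refs=null, marked=A B C E F G H J
Unmarked (collected): D I K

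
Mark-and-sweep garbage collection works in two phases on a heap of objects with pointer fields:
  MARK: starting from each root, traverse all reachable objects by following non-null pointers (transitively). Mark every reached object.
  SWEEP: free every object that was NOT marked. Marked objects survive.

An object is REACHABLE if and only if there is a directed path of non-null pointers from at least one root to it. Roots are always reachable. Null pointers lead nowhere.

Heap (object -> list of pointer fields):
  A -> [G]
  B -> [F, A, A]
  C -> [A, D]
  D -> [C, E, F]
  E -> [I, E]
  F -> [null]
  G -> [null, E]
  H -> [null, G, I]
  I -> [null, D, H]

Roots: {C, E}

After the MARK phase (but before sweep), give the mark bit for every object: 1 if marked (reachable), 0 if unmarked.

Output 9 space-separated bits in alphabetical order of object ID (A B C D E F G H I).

Roots: C E
Mark C: refs=A D, marked=C
Mark E: refs=I E, marked=C E
Mark A: refs=G, marked=A C E
Mark D: refs=C E F, marked=A C D E
Mark I: refs=null D H, marked=A C D E I
Mark G: refs=null E, marked=A C D E G I
Mark F: refs=null, marked=A C D E F G I
Mark H: refs=null G I, marked=A C D E F G H I
Unmarked (collected): B

Answer: 1 0 1 1 1 1 1 1 1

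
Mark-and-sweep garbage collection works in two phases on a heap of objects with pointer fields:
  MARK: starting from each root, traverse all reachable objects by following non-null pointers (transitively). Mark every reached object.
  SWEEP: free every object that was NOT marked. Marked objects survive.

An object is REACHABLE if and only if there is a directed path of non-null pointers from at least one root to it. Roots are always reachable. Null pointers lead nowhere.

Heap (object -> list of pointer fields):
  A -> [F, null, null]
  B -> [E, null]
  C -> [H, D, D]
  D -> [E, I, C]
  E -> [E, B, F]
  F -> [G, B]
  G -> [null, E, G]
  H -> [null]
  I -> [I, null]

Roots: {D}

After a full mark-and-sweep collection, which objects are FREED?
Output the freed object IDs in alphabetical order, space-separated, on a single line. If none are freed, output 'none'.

Answer: A

Derivation:
Roots: D
Mark D: refs=E I C, marked=D
Mark E: refs=E B F, marked=D E
Mark I: refs=I null, marked=D E I
Mark C: refs=H D D, marked=C D E I
Mark B: refs=E null, marked=B C D E I
Mark F: refs=G B, marked=B C D E F I
Mark H: refs=null, marked=B C D E F H I
Mark G: refs=null E G, marked=B C D E F G H I
Unmarked (collected): A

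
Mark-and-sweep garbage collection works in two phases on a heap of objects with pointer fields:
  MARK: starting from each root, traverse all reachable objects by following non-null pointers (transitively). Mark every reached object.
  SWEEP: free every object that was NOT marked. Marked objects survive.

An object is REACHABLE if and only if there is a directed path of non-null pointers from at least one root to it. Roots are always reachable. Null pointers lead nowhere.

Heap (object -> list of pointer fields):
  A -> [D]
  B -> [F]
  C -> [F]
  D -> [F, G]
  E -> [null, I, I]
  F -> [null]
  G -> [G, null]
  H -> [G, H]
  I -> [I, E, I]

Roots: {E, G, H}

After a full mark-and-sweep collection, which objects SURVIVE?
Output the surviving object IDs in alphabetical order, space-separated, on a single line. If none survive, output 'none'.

Answer: E G H I

Derivation:
Roots: E G H
Mark E: refs=null I I, marked=E
Mark G: refs=G null, marked=E G
Mark H: refs=G H, marked=E G H
Mark I: refs=I E I, marked=E G H I
Unmarked (collected): A B C D F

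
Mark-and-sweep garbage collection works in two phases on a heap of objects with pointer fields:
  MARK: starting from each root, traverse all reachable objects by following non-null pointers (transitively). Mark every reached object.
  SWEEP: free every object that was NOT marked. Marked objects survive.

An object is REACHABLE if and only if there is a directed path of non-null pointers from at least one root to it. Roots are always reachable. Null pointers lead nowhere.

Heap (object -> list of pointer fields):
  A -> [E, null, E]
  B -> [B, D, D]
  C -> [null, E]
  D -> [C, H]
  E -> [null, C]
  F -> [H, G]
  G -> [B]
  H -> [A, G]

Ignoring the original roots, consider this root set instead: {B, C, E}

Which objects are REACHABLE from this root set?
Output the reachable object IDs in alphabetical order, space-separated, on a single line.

Roots: B C E
Mark B: refs=B D D, marked=B
Mark C: refs=null E, marked=B C
Mark E: refs=null C, marked=B C E
Mark D: refs=C H, marked=B C D E
Mark H: refs=A G, marked=B C D E H
Mark A: refs=E null E, marked=A B C D E H
Mark G: refs=B, marked=A B C D E G H
Unmarked (collected): F

Answer: A B C D E G H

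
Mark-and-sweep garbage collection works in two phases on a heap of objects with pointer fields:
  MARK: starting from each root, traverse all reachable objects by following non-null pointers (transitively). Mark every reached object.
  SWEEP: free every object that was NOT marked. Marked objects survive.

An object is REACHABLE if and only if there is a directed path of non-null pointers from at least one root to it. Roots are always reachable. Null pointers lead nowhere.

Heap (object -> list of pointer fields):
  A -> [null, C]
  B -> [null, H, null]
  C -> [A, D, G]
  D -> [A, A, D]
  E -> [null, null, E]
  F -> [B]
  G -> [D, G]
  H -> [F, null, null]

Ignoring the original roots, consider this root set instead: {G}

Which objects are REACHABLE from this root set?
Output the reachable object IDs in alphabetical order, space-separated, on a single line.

Answer: A C D G

Derivation:
Roots: G
Mark G: refs=D G, marked=G
Mark D: refs=A A D, marked=D G
Mark A: refs=null C, marked=A D G
Mark C: refs=A D G, marked=A C D G
Unmarked (collected): B E F H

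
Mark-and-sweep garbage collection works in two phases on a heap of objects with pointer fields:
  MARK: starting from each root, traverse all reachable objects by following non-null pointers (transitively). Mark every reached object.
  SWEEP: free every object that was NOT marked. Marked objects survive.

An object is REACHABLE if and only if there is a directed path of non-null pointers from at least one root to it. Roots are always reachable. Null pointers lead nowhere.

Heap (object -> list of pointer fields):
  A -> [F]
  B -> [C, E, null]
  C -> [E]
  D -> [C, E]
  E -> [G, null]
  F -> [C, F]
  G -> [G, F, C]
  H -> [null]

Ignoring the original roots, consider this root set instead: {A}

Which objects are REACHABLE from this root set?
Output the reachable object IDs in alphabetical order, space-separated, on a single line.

Roots: A
Mark A: refs=F, marked=A
Mark F: refs=C F, marked=A F
Mark C: refs=E, marked=A C F
Mark E: refs=G null, marked=A C E F
Mark G: refs=G F C, marked=A C E F G
Unmarked (collected): B D H

Answer: A C E F G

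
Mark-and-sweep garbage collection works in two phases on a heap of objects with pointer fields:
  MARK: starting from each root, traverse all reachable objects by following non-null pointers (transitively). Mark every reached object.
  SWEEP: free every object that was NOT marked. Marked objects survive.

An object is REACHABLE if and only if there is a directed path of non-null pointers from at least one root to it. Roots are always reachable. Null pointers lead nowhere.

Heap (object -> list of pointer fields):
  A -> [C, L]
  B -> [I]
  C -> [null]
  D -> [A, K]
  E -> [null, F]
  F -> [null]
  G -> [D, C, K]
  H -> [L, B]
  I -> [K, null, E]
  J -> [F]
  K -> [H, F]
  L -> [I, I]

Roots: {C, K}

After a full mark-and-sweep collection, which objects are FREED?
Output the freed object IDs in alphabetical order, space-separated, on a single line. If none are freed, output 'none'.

Roots: C K
Mark C: refs=null, marked=C
Mark K: refs=H F, marked=C K
Mark H: refs=L B, marked=C H K
Mark F: refs=null, marked=C F H K
Mark L: refs=I I, marked=C F H K L
Mark B: refs=I, marked=B C F H K L
Mark I: refs=K null E, marked=B C F H I K L
Mark E: refs=null F, marked=B C E F H I K L
Unmarked (collected): A D G J

Answer: A D G J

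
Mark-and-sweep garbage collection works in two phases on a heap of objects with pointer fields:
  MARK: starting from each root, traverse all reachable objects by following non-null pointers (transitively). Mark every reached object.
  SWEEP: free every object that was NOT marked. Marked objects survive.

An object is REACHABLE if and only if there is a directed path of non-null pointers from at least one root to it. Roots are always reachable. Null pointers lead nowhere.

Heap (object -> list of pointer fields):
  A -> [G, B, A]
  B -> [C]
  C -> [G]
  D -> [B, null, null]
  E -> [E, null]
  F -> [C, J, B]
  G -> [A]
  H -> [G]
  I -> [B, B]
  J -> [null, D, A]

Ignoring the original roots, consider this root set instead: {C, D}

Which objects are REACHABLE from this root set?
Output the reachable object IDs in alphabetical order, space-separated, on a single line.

Roots: C D
Mark C: refs=G, marked=C
Mark D: refs=B null null, marked=C D
Mark G: refs=A, marked=C D G
Mark B: refs=C, marked=B C D G
Mark A: refs=G B A, marked=A B C D G
Unmarked (collected): E F H I J

Answer: A B C D G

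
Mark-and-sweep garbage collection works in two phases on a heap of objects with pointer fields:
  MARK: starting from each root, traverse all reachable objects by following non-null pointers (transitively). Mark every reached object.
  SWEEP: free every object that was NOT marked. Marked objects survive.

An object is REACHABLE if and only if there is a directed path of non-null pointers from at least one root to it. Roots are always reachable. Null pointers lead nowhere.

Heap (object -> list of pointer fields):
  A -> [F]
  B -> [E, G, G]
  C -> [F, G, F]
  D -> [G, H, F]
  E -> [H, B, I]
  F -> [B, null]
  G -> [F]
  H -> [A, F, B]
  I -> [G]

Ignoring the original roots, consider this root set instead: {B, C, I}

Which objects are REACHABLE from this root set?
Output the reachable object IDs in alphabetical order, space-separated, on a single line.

Answer: A B C E F G H I

Derivation:
Roots: B C I
Mark B: refs=E G G, marked=B
Mark C: refs=F G F, marked=B C
Mark I: refs=G, marked=B C I
Mark E: refs=H B I, marked=B C E I
Mark G: refs=F, marked=B C E G I
Mark F: refs=B null, marked=B C E F G I
Mark H: refs=A F B, marked=B C E F G H I
Mark A: refs=F, marked=A B C E F G H I
Unmarked (collected): D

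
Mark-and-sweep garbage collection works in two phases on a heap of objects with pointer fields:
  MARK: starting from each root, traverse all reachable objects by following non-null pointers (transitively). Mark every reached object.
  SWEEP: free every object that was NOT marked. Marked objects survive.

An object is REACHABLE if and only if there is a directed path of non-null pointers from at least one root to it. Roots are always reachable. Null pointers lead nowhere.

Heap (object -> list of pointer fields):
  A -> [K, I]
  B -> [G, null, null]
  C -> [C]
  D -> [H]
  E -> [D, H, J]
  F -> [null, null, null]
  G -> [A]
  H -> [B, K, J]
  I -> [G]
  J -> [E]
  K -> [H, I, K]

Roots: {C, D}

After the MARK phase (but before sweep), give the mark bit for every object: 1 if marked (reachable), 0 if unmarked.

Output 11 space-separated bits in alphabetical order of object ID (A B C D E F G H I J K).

Roots: C D
Mark C: refs=C, marked=C
Mark D: refs=H, marked=C D
Mark H: refs=B K J, marked=C D H
Mark B: refs=G null null, marked=B C D H
Mark K: refs=H I K, marked=B C D H K
Mark J: refs=E, marked=B C D H J K
Mark G: refs=A, marked=B C D G H J K
Mark I: refs=G, marked=B C D G H I J K
Mark E: refs=D H J, marked=B C D E G H I J K
Mark A: refs=K I, marked=A B C D E G H I J K
Unmarked (collected): F

Answer: 1 1 1 1 1 0 1 1 1 1 1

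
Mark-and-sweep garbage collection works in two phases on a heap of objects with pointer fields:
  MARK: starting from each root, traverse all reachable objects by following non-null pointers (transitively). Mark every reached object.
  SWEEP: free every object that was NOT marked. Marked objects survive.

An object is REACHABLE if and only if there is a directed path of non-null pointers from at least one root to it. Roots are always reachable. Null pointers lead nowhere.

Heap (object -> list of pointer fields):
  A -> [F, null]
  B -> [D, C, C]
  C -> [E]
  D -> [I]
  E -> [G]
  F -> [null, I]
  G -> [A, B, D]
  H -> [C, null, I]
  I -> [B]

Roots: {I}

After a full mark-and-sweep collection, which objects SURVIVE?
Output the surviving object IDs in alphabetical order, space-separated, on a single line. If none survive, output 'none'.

Roots: I
Mark I: refs=B, marked=I
Mark B: refs=D C C, marked=B I
Mark D: refs=I, marked=B D I
Mark C: refs=E, marked=B C D I
Mark E: refs=G, marked=B C D E I
Mark G: refs=A B D, marked=B C D E G I
Mark A: refs=F null, marked=A B C D E G I
Mark F: refs=null I, marked=A B C D E F G I
Unmarked (collected): H

Answer: A B C D E F G I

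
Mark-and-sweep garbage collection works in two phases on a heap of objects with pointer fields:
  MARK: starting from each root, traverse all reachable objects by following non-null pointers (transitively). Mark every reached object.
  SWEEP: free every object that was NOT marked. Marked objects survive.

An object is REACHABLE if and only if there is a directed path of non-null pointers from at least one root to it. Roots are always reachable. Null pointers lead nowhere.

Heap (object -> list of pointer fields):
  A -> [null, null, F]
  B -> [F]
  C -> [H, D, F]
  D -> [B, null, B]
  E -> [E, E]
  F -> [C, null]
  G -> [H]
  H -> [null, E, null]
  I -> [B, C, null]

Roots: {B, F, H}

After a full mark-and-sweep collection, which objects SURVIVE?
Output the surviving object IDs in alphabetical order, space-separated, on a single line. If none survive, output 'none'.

Answer: B C D E F H

Derivation:
Roots: B F H
Mark B: refs=F, marked=B
Mark F: refs=C null, marked=B F
Mark H: refs=null E null, marked=B F H
Mark C: refs=H D F, marked=B C F H
Mark E: refs=E E, marked=B C E F H
Mark D: refs=B null B, marked=B C D E F H
Unmarked (collected): A G I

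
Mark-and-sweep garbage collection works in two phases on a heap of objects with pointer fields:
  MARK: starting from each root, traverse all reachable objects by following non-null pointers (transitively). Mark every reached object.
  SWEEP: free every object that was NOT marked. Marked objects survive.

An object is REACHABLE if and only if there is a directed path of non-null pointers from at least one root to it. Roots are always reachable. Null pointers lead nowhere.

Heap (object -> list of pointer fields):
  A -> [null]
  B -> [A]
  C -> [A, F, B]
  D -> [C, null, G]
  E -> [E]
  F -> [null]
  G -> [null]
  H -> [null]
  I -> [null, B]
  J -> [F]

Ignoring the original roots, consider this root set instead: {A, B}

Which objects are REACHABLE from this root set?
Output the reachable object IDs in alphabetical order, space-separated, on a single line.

Answer: A B

Derivation:
Roots: A B
Mark A: refs=null, marked=A
Mark B: refs=A, marked=A B
Unmarked (collected): C D E F G H I J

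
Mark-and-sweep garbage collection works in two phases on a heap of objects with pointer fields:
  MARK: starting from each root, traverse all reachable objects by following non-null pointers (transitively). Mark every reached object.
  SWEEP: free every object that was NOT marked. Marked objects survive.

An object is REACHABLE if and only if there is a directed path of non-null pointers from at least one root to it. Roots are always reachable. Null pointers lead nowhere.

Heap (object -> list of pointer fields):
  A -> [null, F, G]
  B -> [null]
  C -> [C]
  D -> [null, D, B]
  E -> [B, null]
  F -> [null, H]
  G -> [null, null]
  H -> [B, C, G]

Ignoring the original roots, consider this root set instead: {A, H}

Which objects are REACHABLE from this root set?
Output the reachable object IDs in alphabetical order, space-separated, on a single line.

Answer: A B C F G H

Derivation:
Roots: A H
Mark A: refs=null F G, marked=A
Mark H: refs=B C G, marked=A H
Mark F: refs=null H, marked=A F H
Mark G: refs=null null, marked=A F G H
Mark B: refs=null, marked=A B F G H
Mark C: refs=C, marked=A B C F G H
Unmarked (collected): D E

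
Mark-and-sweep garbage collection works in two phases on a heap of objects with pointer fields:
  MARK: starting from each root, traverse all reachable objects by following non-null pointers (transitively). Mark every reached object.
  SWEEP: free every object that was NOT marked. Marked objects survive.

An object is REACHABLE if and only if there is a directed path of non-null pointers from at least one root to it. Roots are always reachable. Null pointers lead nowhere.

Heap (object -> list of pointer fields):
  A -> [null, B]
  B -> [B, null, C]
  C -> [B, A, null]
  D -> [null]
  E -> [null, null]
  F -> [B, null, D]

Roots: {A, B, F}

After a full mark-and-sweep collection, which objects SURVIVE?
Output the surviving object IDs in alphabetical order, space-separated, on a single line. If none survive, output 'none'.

Answer: A B C D F

Derivation:
Roots: A B F
Mark A: refs=null B, marked=A
Mark B: refs=B null C, marked=A B
Mark F: refs=B null D, marked=A B F
Mark C: refs=B A null, marked=A B C F
Mark D: refs=null, marked=A B C D F
Unmarked (collected): E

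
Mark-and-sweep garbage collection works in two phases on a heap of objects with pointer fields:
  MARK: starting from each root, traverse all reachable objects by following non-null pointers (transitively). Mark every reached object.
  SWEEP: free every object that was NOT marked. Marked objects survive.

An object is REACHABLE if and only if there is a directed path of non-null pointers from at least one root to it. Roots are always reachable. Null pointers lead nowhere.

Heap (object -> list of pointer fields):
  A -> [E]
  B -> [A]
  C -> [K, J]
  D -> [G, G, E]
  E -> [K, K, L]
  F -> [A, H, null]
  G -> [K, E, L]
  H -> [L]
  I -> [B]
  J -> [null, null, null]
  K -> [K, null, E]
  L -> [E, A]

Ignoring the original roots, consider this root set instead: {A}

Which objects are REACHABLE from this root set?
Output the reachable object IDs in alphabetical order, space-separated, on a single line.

Roots: A
Mark A: refs=E, marked=A
Mark E: refs=K K L, marked=A E
Mark K: refs=K null E, marked=A E K
Mark L: refs=E A, marked=A E K L
Unmarked (collected): B C D F G H I J

Answer: A E K L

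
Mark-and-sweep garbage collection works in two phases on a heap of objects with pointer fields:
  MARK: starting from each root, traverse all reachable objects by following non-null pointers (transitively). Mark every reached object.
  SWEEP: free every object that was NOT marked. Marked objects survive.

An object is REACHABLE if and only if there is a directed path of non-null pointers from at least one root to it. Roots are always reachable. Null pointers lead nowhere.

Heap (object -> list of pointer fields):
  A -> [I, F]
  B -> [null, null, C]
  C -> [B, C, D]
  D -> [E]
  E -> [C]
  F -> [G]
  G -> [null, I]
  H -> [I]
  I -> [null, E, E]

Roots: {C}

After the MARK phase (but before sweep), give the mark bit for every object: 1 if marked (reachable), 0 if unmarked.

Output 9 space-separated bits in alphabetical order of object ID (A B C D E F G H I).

Roots: C
Mark C: refs=B C D, marked=C
Mark B: refs=null null C, marked=B C
Mark D: refs=E, marked=B C D
Mark E: refs=C, marked=B C D E
Unmarked (collected): A F G H I

Answer: 0 1 1 1 1 0 0 0 0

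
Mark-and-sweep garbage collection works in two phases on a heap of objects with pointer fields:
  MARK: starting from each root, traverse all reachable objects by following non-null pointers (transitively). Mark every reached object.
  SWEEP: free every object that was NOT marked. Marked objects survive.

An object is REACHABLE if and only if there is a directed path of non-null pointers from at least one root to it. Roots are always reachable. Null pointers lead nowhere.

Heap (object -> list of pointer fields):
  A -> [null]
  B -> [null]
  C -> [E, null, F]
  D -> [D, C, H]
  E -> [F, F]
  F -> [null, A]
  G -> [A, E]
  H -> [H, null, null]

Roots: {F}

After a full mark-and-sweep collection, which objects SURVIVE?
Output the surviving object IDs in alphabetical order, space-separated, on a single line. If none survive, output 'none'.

Answer: A F

Derivation:
Roots: F
Mark F: refs=null A, marked=F
Mark A: refs=null, marked=A F
Unmarked (collected): B C D E G H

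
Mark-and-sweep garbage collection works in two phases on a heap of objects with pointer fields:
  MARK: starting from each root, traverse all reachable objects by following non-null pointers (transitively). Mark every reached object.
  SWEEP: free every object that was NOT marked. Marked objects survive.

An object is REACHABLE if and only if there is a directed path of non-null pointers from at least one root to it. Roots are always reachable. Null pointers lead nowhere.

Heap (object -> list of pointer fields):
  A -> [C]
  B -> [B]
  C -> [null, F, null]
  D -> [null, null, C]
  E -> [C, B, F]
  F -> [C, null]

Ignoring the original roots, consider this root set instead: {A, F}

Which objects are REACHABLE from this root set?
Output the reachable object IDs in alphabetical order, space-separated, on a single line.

Roots: A F
Mark A: refs=C, marked=A
Mark F: refs=C null, marked=A F
Mark C: refs=null F null, marked=A C F
Unmarked (collected): B D E

Answer: A C F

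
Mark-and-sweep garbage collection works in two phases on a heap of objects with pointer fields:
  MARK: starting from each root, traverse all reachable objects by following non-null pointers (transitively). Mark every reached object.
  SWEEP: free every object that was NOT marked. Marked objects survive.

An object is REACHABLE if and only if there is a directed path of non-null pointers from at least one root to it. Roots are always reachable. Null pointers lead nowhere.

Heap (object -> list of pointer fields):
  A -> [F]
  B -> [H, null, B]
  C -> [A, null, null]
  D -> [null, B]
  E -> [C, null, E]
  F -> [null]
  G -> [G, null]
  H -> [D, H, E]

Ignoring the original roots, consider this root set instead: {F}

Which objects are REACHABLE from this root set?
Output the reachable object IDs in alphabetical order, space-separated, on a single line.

Answer: F

Derivation:
Roots: F
Mark F: refs=null, marked=F
Unmarked (collected): A B C D E G H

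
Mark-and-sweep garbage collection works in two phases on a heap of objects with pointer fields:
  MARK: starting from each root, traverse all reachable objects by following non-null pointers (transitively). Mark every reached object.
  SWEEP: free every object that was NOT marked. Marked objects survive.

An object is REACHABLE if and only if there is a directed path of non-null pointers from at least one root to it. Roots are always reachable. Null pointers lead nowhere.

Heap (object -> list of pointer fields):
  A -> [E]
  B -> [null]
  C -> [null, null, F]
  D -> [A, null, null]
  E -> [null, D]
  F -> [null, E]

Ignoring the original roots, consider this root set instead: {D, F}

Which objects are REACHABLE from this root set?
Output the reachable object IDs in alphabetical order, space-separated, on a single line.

Answer: A D E F

Derivation:
Roots: D F
Mark D: refs=A null null, marked=D
Mark F: refs=null E, marked=D F
Mark A: refs=E, marked=A D F
Mark E: refs=null D, marked=A D E F
Unmarked (collected): B C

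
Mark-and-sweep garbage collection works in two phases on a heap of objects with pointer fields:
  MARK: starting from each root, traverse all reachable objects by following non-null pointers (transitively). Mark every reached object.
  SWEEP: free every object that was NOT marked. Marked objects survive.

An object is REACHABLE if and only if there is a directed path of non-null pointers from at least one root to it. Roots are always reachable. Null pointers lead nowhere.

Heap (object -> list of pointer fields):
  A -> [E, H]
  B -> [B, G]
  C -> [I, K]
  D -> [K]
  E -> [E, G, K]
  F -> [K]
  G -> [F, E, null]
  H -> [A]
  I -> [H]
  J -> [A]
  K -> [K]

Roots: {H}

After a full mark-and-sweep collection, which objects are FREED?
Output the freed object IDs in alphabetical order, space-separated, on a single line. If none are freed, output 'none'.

Roots: H
Mark H: refs=A, marked=H
Mark A: refs=E H, marked=A H
Mark E: refs=E G K, marked=A E H
Mark G: refs=F E null, marked=A E G H
Mark K: refs=K, marked=A E G H K
Mark F: refs=K, marked=A E F G H K
Unmarked (collected): B C D I J

Answer: B C D I J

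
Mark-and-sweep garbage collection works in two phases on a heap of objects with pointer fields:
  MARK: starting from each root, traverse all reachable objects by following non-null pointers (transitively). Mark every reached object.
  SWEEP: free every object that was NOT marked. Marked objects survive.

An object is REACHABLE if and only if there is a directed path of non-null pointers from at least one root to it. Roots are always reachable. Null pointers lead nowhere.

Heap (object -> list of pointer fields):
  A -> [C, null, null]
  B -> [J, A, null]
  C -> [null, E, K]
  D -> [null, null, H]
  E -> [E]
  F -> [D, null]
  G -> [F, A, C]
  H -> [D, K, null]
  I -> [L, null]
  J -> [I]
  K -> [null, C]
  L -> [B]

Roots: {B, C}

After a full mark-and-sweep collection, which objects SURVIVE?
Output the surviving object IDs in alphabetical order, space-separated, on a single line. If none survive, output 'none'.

Roots: B C
Mark B: refs=J A null, marked=B
Mark C: refs=null E K, marked=B C
Mark J: refs=I, marked=B C J
Mark A: refs=C null null, marked=A B C J
Mark E: refs=E, marked=A B C E J
Mark K: refs=null C, marked=A B C E J K
Mark I: refs=L null, marked=A B C E I J K
Mark L: refs=B, marked=A B C E I J K L
Unmarked (collected): D F G H

Answer: A B C E I J K L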